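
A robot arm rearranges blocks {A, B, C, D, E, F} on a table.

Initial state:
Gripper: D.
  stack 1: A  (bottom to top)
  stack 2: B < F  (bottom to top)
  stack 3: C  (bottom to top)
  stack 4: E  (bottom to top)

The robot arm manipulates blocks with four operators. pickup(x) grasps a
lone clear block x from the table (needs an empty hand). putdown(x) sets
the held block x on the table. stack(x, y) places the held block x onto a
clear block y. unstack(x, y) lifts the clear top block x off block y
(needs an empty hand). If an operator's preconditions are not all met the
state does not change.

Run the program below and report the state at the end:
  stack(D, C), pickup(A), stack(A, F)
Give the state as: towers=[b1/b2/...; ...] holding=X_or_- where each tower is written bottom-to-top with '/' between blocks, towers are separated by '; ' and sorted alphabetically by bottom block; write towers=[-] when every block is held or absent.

towers=[B/F/A; C/D; E] holding=-

step 1 (stack(D, C)): towers=[A; B/F; C/D; E] holding=-
step 2 (pickup(A)): towers=[B/F; C/D; E] holding=A
step 3 (stack(A, F)): towers=[B/F/A; C/D; E] holding=-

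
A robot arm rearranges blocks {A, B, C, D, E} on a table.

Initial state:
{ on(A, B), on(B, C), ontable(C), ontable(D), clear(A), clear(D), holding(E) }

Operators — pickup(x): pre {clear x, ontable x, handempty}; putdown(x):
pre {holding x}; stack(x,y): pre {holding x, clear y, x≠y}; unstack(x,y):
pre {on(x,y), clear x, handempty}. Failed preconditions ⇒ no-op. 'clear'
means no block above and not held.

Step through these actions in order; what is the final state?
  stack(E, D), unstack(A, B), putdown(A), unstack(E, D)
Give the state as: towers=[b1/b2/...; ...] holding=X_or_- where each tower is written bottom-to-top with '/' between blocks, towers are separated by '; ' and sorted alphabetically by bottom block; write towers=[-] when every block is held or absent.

towers=[A; C/B; D] holding=E

step 1 (stack(E, D)): towers=[C/B/A; D/E] holding=-
step 2 (unstack(A, B)): towers=[C/B; D/E] holding=A
step 3 (putdown(A)): towers=[A; C/B; D/E] holding=-
step 4 (unstack(E, D)): towers=[A; C/B; D] holding=E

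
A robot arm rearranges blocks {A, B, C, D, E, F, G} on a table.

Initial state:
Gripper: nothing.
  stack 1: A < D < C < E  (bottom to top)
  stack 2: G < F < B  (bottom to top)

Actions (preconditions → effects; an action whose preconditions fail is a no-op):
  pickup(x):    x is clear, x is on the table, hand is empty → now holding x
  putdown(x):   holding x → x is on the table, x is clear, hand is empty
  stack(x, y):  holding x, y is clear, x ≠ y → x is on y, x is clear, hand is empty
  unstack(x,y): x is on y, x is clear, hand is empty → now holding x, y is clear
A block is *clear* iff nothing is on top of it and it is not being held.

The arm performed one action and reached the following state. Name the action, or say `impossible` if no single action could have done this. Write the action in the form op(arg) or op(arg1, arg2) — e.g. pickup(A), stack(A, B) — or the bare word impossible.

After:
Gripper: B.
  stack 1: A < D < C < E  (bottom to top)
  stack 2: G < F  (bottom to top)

unstack(B, F)

target: towers=[A/D/C/E; G/F] holding=B
     unstack(B, F) → towers=[A/D/C/E; G/F] holding=B  ← match
     unstack(E, C) → towers=[A/D/C; G/F/B] holding=E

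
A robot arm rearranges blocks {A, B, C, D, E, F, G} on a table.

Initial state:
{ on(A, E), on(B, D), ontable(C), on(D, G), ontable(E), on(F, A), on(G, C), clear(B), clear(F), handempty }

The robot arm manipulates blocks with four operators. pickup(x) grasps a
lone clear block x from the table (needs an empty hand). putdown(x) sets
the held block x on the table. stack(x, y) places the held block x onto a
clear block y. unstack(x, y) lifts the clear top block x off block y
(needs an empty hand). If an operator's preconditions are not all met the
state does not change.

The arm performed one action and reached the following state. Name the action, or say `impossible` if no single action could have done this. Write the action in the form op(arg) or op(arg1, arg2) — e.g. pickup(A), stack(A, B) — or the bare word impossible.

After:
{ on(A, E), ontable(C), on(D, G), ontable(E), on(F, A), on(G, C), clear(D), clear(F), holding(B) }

unstack(B, D)

target: towers=[C/G/D; E/A/F] holding=B
     unstack(B, D) → towers=[C/G/D; E/A/F] holding=B  ← match
     unstack(F, A) → towers=[C/G/D/B; E/A] holding=F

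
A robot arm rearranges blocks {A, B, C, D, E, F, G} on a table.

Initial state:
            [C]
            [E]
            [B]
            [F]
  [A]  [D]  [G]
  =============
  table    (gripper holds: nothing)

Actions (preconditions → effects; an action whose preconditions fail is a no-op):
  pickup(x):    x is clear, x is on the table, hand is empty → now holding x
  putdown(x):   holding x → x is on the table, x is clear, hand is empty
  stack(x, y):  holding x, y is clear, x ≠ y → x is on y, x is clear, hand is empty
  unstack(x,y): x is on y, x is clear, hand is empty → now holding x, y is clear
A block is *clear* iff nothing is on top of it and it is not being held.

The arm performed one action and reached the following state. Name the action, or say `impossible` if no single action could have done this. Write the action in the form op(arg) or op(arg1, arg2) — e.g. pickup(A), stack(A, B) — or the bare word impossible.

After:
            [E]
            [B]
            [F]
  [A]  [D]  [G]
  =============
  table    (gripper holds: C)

target: towers=[A; D; G/F/B/E] holding=C
         pickup(D) → towers=[A; G/F/B/E/C] holding=D
         pickup(A) → towers=[D; G/F/B/E/C] holding=A
     unstack(C, E) → towers=[A; D; G/F/B/E] holding=C  ← match

unstack(C, E)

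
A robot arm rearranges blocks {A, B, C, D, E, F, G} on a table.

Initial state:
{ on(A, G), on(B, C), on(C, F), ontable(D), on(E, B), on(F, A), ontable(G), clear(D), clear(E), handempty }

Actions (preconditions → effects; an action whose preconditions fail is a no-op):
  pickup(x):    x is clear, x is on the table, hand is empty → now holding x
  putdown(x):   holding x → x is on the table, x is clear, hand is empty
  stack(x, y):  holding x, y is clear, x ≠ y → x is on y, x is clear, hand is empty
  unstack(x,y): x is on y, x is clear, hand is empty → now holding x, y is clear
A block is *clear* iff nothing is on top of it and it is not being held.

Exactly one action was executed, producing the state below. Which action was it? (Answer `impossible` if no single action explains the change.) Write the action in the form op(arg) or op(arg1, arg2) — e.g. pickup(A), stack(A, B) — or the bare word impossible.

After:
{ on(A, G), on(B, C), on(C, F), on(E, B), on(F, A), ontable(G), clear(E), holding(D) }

target: towers=[G/A/F/C/B/E] holding=D
         pickup(D) → towers=[G/A/F/C/B/E] holding=D  ← match
     unstack(E, B) → towers=[D; G/A/F/C/B] holding=E

pickup(D)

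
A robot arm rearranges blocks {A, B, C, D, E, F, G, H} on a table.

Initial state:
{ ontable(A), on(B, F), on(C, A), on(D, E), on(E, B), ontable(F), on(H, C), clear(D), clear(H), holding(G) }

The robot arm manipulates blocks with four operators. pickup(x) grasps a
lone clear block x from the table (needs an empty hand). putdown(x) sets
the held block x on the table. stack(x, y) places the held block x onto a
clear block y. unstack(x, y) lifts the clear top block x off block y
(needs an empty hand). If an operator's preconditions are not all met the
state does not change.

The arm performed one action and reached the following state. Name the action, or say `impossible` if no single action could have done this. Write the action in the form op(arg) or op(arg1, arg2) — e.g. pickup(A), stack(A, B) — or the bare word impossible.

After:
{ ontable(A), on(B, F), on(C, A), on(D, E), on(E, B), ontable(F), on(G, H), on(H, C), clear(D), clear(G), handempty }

target: towers=[A/C/H/G; F/B/E/D] holding=-
        putdown(G) → towers=[A/C/H; F/B/E/D; G] holding=-
       stack(G, H) → towers=[A/C/H/G; F/B/E/D] holding=-  ← match
       stack(G, D) → towers=[A/C/H; F/B/E/D/G] holding=-

stack(G, H)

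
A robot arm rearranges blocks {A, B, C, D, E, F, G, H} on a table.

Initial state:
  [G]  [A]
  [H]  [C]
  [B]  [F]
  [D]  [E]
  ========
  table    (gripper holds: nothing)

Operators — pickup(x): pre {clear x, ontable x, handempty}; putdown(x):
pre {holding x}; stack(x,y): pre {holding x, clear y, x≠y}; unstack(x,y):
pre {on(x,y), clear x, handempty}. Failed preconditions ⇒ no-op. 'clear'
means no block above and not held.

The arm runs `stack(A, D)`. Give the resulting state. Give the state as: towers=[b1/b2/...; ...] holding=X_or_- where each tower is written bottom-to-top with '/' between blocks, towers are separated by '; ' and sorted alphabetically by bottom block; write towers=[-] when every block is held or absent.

towers=[D/B/H/G; E/F/C/A] holding=-

before: towers=[D/B/H/G; E/F/C/A] holding=-
pre[stack(A, D)]: holding(A) no, clear(D) no, A≠D yes
holding(A), clear(D) unmet → stack(A, D) is a no-op
after:  towers=[D/B/H/G; E/F/C/A] holding=-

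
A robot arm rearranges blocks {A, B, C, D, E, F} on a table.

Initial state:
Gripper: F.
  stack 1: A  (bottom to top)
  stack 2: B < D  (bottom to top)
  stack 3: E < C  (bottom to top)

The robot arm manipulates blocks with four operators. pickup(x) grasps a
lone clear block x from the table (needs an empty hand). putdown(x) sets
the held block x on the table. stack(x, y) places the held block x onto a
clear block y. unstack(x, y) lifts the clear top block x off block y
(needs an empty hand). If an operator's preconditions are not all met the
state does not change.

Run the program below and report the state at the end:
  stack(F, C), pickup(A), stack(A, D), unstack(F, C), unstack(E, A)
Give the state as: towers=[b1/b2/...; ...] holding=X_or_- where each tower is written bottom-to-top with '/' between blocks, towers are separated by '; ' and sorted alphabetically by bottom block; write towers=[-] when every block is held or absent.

towers=[B/D/A; E/C] holding=F

step 1 (stack(F, C)): towers=[A; B/D; E/C/F] holding=-
step 2 (pickup(A)): towers=[B/D; E/C/F] holding=A
step 3 (stack(A, D)): towers=[B/D/A; E/C/F] holding=-
step 4 (unstack(F, C)): towers=[B/D/A; E/C] holding=F
step 5 (unstack(E, A)) [no-op]: towers=[B/D/A; E/C] holding=F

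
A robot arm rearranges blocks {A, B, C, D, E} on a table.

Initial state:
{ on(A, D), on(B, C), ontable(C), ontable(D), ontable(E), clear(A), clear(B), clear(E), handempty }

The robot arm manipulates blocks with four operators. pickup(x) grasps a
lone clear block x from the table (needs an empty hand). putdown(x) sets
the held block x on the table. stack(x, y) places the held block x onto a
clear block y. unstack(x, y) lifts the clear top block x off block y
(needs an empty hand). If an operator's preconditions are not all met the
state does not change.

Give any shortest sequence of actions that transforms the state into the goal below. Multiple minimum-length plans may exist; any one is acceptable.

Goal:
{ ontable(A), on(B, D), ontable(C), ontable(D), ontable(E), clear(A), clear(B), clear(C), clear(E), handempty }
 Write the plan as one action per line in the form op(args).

unstack(A, D)
putdown(A)
unstack(B, C)
stack(B, D)

step 1 (unstack(A, D)): towers=[C/B; D; E] holding=A
step 2 (putdown(A)): towers=[A; C/B; D; E] holding=-
step 3 (unstack(B, C)): towers=[A; C; D; E] holding=B
step 4 (stack(B, D)): towers=[A; C; D/B; E] holding=-
goal check: towers=[A; C; D/B; E] holding=- — reached (length 4, optimal by BFS)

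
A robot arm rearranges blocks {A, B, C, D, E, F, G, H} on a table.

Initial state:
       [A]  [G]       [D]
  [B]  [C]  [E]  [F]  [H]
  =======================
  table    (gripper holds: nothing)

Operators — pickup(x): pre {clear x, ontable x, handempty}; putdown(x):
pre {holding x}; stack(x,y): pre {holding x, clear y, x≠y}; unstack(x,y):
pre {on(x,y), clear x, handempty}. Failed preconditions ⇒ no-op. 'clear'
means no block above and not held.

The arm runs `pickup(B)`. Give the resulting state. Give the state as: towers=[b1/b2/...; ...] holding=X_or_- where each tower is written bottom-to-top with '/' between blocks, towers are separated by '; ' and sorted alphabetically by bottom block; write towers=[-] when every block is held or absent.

before: towers=[B; C/A; E/G; F; H/D] holding=-
pre[pickup(B)]: clear(B) ok, ontable(B) ok, handempty ok
all met → apply pickup(B)
after:  towers=[C/A; E/G; F; H/D] holding=B

towers=[C/A; E/G; F; H/D] holding=B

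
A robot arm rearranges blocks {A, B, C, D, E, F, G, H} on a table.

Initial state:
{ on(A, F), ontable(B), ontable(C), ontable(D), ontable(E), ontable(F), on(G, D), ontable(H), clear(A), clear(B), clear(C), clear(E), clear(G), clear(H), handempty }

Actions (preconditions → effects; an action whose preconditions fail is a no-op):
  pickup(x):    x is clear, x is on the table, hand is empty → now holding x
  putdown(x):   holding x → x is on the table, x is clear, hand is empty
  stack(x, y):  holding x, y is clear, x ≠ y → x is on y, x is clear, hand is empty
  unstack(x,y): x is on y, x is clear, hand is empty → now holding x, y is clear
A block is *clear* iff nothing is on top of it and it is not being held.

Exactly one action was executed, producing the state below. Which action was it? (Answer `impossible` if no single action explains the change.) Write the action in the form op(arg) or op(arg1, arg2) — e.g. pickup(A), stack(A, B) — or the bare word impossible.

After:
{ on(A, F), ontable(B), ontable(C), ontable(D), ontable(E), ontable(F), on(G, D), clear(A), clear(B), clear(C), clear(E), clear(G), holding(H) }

pickup(H)

target: towers=[B; C; D/G; E; F/A] holding=H
     unstack(G, D) → towers=[B; C; D; E; F/A; H] holding=G
     unstack(A, F) → towers=[B; C; D/G; E; F; H] holding=A
         pickup(E) → towers=[B; C; D/G; F/A; H] holding=E
         pickup(H) → towers=[B; C; D/G; E; F/A] holding=H  ← match
         pickup(B) → towers=[C; D/G; E; F/A; H] holding=B
         pickup(C) → towers=[B; D/G; E; F/A; H] holding=C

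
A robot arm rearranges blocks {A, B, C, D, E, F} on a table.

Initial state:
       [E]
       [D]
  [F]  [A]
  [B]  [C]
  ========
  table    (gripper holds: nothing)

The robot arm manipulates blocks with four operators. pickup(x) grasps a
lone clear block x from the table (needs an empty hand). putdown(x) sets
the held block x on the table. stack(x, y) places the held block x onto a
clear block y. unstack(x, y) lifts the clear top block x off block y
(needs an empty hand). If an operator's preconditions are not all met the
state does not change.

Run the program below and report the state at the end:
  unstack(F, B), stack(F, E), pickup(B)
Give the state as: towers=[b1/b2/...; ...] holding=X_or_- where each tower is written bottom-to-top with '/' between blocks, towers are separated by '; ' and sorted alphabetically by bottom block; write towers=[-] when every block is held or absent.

towers=[C/A/D/E/F] holding=B

step 1 (unstack(F, B)): towers=[B; C/A/D/E] holding=F
step 2 (stack(F, E)): towers=[B; C/A/D/E/F] holding=-
step 3 (pickup(B)): towers=[C/A/D/E/F] holding=B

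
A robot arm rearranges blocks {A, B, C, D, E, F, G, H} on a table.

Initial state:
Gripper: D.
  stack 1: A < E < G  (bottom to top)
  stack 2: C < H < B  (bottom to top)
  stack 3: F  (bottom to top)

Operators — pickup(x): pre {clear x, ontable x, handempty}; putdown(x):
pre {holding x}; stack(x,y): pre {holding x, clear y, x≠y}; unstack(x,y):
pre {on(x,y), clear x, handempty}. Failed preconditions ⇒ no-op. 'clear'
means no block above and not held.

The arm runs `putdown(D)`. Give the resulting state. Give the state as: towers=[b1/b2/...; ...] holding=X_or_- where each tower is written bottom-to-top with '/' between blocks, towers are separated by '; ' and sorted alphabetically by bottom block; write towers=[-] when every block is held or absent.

towers=[A/E/G; C/H/B; D; F] holding=-

before: towers=[A/E/G; C/H/B; F] holding=D
pre[putdown(D)]: holding(D) yes
all met → apply putdown(D)
after:  towers=[A/E/G; C/H/B; D; F] holding=-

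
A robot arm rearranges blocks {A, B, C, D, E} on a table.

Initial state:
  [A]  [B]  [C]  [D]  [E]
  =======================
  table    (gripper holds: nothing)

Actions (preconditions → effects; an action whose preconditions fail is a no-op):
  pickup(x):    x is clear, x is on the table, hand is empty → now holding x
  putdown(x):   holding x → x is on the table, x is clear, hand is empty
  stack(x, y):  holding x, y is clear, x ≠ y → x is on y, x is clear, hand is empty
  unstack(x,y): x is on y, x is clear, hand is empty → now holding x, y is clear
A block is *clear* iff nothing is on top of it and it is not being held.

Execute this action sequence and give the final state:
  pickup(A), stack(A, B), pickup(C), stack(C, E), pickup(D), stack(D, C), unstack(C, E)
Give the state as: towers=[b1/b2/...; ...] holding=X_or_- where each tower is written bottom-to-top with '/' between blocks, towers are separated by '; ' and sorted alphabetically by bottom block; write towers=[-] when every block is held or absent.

step 1 (pickup(A)): towers=[B; C; D; E] holding=A
step 2 (stack(A, B)): towers=[B/A; C; D; E] holding=-
step 3 (pickup(C)): towers=[B/A; D; E] holding=C
step 4 (stack(C, E)): towers=[B/A; D; E/C] holding=-
step 5 (pickup(D)): towers=[B/A; E/C] holding=D
step 6 (stack(D, C)): towers=[B/A; E/C/D] holding=-
step 7 (unstack(C, E)) [no-op]: towers=[B/A; E/C/D] holding=-

towers=[B/A; E/C/D] holding=-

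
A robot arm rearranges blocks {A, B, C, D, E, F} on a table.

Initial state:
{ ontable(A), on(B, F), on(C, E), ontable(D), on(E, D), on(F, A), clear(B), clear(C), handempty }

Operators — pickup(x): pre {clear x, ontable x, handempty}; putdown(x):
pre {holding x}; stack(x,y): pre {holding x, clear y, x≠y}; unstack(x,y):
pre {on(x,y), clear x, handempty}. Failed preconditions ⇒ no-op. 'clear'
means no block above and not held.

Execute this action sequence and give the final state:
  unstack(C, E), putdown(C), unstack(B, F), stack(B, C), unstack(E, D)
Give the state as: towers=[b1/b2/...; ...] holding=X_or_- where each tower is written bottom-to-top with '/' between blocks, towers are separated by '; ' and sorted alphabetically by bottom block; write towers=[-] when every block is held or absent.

towers=[A/F; C/B; D] holding=E

step 1 (unstack(C, E)): towers=[A/F/B; D/E] holding=C
step 2 (putdown(C)): towers=[A/F/B; C; D/E] holding=-
step 3 (unstack(B, F)): towers=[A/F; C; D/E] holding=B
step 4 (stack(B, C)): towers=[A/F; C/B; D/E] holding=-
step 5 (unstack(E, D)): towers=[A/F; C/B; D] holding=E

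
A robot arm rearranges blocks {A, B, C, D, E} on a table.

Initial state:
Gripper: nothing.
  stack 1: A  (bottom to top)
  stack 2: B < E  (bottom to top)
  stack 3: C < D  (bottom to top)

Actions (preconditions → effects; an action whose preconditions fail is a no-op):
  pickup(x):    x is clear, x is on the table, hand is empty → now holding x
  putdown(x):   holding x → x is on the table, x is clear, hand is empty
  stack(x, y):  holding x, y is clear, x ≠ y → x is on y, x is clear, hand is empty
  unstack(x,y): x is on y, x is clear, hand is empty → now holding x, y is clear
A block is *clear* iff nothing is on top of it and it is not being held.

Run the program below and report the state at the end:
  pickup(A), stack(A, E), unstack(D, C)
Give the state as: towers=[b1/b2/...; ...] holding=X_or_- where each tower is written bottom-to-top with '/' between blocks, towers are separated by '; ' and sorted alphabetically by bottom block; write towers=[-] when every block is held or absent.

step 1 (pickup(A)): towers=[B/E; C/D] holding=A
step 2 (stack(A, E)): towers=[B/E/A; C/D] holding=-
step 3 (unstack(D, C)): towers=[B/E/A; C] holding=D

towers=[B/E/A; C] holding=D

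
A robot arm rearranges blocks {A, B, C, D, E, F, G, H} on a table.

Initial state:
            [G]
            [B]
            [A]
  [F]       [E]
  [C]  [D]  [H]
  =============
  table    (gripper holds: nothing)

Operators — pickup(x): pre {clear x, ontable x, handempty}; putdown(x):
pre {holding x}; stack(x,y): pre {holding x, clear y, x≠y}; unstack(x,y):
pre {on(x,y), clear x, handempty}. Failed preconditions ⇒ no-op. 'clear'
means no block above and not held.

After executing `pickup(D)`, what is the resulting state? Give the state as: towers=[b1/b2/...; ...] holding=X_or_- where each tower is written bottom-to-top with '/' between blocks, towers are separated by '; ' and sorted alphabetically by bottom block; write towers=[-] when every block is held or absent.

towers=[C/F; H/E/A/B/G] holding=D

before: towers=[C/F; D; H/E/A/B/G] holding=-
pre[pickup(D)]: clear(D) ok, ontable(D) ok, handempty ok
all met → apply pickup(D)
after:  towers=[C/F; H/E/A/B/G] holding=D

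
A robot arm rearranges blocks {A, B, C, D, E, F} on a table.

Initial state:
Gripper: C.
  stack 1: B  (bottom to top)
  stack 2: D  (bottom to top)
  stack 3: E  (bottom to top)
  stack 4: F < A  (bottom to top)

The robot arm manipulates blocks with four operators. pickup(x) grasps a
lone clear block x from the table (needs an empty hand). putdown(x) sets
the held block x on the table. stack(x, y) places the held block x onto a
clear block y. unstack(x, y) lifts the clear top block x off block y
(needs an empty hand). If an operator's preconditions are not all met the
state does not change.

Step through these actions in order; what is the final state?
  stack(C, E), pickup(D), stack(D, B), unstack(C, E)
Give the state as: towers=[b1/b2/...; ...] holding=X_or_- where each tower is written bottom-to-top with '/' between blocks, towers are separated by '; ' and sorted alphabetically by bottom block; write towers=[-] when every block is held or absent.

step 1 (stack(C, E)): towers=[B; D; E/C; F/A] holding=-
step 2 (pickup(D)): towers=[B; E/C; F/A] holding=D
step 3 (stack(D, B)): towers=[B/D; E/C; F/A] holding=-
step 4 (unstack(C, E)): towers=[B/D; E; F/A] holding=C

towers=[B/D; E; F/A] holding=C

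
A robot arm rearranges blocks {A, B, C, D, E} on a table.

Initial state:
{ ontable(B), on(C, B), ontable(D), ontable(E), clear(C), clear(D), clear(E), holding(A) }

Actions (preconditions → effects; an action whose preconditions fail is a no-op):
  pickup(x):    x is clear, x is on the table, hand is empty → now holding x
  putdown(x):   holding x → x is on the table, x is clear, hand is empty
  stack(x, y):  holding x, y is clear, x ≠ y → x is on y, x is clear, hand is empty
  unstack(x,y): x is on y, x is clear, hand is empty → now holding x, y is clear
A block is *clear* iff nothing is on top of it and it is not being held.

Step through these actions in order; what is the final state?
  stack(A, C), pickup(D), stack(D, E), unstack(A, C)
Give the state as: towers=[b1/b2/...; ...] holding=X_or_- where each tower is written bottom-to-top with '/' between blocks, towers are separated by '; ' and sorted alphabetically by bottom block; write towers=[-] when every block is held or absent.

towers=[B/C; E/D] holding=A

step 1 (stack(A, C)): towers=[B/C/A; D; E] holding=-
step 2 (pickup(D)): towers=[B/C/A; E] holding=D
step 3 (stack(D, E)): towers=[B/C/A; E/D] holding=-
step 4 (unstack(A, C)): towers=[B/C; E/D] holding=A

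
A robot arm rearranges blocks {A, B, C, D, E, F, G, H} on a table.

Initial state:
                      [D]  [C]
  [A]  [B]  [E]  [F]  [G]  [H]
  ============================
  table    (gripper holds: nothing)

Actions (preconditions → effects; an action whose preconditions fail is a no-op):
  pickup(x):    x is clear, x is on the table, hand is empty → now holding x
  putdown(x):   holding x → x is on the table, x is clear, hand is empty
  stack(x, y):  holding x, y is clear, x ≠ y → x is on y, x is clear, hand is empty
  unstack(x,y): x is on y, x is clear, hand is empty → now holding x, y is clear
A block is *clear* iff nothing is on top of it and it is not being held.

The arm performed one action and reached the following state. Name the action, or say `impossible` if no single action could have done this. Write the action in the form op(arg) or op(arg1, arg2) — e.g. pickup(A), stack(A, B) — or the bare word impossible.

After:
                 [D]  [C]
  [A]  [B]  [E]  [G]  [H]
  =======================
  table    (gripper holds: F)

target: towers=[A; B; E; G/D; H/C] holding=F
         pickup(A) → towers=[B; E; F; G/D; H/C] holding=A
         pickup(E) → towers=[A; B; F; G/D; H/C] holding=E
         pickup(B) → towers=[A; E; F; G/D; H/C] holding=B
         pickup(F) → towers=[A; B; E; G/D; H/C] holding=F  ← match
     unstack(D, G) → towers=[A; B; E; F; G; H/C] holding=D
     unstack(C, H) → towers=[A; B; E; F; G/D; H] holding=C

pickup(F)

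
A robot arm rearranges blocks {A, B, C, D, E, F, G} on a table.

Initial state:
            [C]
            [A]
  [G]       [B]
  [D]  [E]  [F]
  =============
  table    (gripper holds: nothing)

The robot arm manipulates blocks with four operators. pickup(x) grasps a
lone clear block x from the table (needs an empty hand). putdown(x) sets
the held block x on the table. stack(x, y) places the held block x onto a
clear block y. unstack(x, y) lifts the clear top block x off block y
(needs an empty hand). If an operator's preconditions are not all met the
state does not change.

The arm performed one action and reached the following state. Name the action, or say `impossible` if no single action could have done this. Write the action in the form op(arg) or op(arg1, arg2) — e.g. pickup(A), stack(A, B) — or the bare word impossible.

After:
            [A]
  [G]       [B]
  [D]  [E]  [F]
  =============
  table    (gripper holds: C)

unstack(C, A)

target: towers=[D/G; E; F/B/A] holding=C
     unstack(G, D) → towers=[D; E; F/B/A/C] holding=G
         pickup(E) → towers=[D/G; F/B/A/C] holding=E
     unstack(C, A) → towers=[D/G; E; F/B/A] holding=C  ← match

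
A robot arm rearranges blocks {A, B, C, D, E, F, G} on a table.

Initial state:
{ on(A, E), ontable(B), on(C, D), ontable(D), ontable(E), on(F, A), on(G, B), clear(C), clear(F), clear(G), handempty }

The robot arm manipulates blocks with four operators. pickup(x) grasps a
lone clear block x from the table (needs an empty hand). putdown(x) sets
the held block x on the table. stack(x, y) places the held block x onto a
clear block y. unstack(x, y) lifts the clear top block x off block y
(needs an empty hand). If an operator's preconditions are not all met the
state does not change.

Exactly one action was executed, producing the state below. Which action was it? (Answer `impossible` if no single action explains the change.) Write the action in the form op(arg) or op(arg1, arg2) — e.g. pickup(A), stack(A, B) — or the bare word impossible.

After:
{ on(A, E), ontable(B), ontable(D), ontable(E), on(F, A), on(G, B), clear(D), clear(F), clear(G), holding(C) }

target: towers=[B/G; D; E/A/F] holding=C
     unstack(F, A) → towers=[B/G; D/C; E/A] holding=F
     unstack(G, B) → towers=[B; D/C; E/A/F] holding=G
     unstack(C, D) → towers=[B/G; D; E/A/F] holding=C  ← match

unstack(C, D)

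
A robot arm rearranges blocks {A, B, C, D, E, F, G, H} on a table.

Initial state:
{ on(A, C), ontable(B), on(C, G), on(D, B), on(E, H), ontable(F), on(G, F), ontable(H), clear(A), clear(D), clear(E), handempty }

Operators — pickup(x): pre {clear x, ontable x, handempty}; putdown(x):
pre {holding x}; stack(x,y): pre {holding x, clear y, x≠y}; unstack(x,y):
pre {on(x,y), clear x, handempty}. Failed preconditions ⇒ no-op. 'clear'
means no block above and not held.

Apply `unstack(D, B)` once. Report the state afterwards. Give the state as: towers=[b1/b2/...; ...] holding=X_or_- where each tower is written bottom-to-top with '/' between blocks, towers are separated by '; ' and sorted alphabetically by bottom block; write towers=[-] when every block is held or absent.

before: towers=[B/D; F/G/C/A; H/E] holding=-
pre[unstack(D, B)]: on(D,B) ✓, clear(D) ✓, handempty ✓
all met → apply unstack(D, B)
after:  towers=[B; F/G/C/A; H/E] holding=D

towers=[B; F/G/C/A; H/E] holding=D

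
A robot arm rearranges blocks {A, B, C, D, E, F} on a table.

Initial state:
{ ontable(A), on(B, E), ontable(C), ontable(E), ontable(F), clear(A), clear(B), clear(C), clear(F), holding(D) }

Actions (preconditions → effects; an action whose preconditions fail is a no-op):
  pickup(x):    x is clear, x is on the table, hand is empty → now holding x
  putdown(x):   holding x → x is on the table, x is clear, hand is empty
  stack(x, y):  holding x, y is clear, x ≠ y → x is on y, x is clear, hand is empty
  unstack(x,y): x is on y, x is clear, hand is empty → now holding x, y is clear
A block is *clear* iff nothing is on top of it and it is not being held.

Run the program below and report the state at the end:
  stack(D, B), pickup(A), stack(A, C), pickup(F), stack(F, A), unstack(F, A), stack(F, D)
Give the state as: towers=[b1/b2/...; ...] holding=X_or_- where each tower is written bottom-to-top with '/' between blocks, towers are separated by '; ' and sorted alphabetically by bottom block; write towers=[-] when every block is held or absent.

towers=[C/A; E/B/D/F] holding=-

step 1 (stack(D, B)): towers=[A; C; E/B/D; F] holding=-
step 2 (pickup(A)): towers=[C; E/B/D; F] holding=A
step 3 (stack(A, C)): towers=[C/A; E/B/D; F] holding=-
step 4 (pickup(F)): towers=[C/A; E/B/D] holding=F
step 5 (stack(F, A)): towers=[C/A/F; E/B/D] holding=-
step 6 (unstack(F, A)): towers=[C/A; E/B/D] holding=F
step 7 (stack(F, D)): towers=[C/A; E/B/D/F] holding=-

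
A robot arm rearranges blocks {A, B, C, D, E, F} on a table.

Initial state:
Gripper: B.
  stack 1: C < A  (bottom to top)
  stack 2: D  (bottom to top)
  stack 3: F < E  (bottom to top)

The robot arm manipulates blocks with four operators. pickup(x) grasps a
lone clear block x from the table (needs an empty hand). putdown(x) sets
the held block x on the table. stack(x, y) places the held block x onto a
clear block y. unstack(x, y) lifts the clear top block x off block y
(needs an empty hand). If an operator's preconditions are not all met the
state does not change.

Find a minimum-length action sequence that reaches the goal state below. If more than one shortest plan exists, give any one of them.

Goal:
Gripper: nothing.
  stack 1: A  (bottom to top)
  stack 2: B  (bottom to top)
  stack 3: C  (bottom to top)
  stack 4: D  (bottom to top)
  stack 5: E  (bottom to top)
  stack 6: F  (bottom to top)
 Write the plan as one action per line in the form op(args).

step 1 (putdown(B)): towers=[B; C/A; D; F/E] holding=-
step 2 (unstack(A, C)): towers=[B; C; D; F/E] holding=A
step 3 (putdown(A)): towers=[A; B; C; D; F/E] holding=-
step 4 (unstack(E, F)): towers=[A; B; C; D; F] holding=E
step 5 (putdown(E)): towers=[A; B; C; D; E; F] holding=-
goal check: towers=[A; B; C; D; E; F] holding=- — reached (length 5, optimal by BFS)

putdown(B)
unstack(A, C)
putdown(A)
unstack(E, F)
putdown(E)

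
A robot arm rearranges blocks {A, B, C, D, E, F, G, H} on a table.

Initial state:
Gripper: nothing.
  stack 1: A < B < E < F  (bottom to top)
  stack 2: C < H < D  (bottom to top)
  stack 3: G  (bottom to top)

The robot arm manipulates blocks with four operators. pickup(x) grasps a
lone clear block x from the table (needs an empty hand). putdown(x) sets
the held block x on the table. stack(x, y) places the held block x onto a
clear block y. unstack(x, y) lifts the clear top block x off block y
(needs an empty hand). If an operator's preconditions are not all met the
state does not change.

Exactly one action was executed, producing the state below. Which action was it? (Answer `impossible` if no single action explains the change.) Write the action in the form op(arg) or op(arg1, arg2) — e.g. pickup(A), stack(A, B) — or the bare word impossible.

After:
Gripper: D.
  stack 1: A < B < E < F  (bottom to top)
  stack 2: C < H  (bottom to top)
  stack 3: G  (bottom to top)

unstack(D, H)

target: towers=[A/B/E/F; C/H; G] holding=D
         pickup(G) → towers=[A/B/E/F; C/H/D] holding=G
     unstack(F, E) → towers=[A/B/E; C/H/D; G] holding=F
     unstack(D, H) → towers=[A/B/E/F; C/H; G] holding=D  ← match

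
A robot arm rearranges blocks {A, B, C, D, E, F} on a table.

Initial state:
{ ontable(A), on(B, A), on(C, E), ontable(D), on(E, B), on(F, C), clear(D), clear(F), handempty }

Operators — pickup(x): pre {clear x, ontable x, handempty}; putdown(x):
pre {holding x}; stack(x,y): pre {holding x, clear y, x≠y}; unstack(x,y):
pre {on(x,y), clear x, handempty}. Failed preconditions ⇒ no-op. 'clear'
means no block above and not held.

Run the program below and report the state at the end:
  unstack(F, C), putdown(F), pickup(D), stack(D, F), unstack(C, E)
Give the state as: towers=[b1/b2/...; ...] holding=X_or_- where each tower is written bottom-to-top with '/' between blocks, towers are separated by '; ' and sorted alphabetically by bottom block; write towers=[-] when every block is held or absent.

step 1 (unstack(F, C)): towers=[A/B/E/C; D] holding=F
step 2 (putdown(F)): towers=[A/B/E/C; D; F] holding=-
step 3 (pickup(D)): towers=[A/B/E/C; F] holding=D
step 4 (stack(D, F)): towers=[A/B/E/C; F/D] holding=-
step 5 (unstack(C, E)): towers=[A/B/E; F/D] holding=C

towers=[A/B/E; F/D] holding=C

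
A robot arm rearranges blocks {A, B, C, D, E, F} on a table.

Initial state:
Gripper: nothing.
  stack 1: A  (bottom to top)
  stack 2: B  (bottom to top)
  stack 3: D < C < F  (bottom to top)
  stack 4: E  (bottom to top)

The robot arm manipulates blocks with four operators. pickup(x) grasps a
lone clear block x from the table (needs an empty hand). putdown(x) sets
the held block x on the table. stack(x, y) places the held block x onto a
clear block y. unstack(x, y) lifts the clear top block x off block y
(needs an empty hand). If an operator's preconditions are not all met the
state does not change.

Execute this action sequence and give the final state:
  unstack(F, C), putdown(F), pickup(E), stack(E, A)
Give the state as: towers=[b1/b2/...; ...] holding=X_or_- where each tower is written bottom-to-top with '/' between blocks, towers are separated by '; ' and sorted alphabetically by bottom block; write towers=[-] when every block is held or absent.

towers=[A/E; B; D/C; F] holding=-

step 1 (unstack(F, C)): towers=[A; B; D/C; E] holding=F
step 2 (putdown(F)): towers=[A; B; D/C; E; F] holding=-
step 3 (pickup(E)): towers=[A; B; D/C; F] holding=E
step 4 (stack(E, A)): towers=[A/E; B; D/C; F] holding=-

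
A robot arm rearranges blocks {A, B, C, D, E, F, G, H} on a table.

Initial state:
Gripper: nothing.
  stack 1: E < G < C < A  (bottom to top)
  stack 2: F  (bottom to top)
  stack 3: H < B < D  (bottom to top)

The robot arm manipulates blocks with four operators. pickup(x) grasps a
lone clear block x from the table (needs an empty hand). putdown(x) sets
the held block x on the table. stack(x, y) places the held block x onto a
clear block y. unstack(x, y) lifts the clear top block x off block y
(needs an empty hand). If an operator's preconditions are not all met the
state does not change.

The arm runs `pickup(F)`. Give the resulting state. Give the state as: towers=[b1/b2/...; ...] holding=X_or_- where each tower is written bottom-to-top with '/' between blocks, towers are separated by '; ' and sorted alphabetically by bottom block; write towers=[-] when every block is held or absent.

before: towers=[E/G/C/A; F; H/B/D] holding=-
pre[pickup(F)]: clear(F) ✓, ontable(F) ✓, handempty ✓
all met → apply pickup(F)
after:  towers=[E/G/C/A; H/B/D] holding=F

towers=[E/G/C/A; H/B/D] holding=F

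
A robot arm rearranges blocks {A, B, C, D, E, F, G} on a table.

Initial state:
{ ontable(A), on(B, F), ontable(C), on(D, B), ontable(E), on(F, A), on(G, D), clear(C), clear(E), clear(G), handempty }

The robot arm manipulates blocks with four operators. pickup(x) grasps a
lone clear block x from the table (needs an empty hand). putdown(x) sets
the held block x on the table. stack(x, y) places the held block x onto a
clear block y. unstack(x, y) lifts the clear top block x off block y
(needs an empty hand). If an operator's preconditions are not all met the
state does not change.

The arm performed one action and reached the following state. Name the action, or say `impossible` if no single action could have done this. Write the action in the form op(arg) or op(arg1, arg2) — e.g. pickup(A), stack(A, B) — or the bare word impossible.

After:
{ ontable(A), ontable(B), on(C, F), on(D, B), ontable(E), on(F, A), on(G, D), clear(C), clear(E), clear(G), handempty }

impossible

target: towers=[A/F/C; B/D/G; E] holding=-
     unstack(G, D) → towers=[A/F/B/D; C; E] holding=G
         pickup(E) → towers=[A/F/B/D/G; C] holding=E
         pickup(C) → towers=[A/F/B/D/G; E] holding=C
none of the 3 applicable actions match → impossible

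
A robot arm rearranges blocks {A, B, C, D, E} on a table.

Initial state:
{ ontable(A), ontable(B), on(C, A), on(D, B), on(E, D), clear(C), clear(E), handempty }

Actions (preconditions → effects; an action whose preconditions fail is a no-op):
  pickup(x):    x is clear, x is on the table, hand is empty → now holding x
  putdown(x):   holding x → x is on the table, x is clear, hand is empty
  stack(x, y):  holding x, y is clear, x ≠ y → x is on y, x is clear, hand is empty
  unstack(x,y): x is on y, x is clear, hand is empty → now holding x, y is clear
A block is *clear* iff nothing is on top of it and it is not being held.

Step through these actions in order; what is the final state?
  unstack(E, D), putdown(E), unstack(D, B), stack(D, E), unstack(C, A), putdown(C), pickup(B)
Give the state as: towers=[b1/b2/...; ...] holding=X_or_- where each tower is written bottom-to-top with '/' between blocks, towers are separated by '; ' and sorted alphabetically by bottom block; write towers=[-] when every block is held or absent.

towers=[A; C; E/D] holding=B

step 1 (unstack(E, D)): towers=[A/C; B/D] holding=E
step 2 (putdown(E)): towers=[A/C; B/D; E] holding=-
step 3 (unstack(D, B)): towers=[A/C; B; E] holding=D
step 4 (stack(D, E)): towers=[A/C; B; E/D] holding=-
step 5 (unstack(C, A)): towers=[A; B; E/D] holding=C
step 6 (putdown(C)): towers=[A; B; C; E/D] holding=-
step 7 (pickup(B)): towers=[A; C; E/D] holding=B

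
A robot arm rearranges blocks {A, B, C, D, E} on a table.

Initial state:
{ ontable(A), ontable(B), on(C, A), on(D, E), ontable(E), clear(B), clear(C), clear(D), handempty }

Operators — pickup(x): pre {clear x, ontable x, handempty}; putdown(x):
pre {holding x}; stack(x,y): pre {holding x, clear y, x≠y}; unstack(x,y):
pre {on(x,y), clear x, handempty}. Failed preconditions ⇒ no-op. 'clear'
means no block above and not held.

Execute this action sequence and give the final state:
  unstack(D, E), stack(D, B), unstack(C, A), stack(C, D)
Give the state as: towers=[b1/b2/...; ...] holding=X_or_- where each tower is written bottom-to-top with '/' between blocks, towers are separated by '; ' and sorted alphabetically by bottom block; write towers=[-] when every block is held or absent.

step 1 (unstack(D, E)): towers=[A/C; B; E] holding=D
step 2 (stack(D, B)): towers=[A/C; B/D; E] holding=-
step 3 (unstack(C, A)): towers=[A; B/D; E] holding=C
step 4 (stack(C, D)): towers=[A; B/D/C; E] holding=-

towers=[A; B/D/C; E] holding=-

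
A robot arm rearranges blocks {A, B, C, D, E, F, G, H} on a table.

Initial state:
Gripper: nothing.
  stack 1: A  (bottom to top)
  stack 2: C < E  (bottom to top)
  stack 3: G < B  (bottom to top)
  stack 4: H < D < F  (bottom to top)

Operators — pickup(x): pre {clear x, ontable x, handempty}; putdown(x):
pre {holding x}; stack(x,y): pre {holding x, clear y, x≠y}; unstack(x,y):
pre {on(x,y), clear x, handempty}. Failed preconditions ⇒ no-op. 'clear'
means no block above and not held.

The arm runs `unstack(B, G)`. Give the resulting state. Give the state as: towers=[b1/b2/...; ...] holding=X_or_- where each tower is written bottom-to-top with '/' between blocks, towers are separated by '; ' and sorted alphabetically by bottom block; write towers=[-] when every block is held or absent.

before: towers=[A; C/E; G/B; H/D/F] holding=-
pre[unstack(B, G)]: on(B,G) ok, clear(B) ok, handempty ok
all met → apply unstack(B, G)
after:  towers=[A; C/E; G; H/D/F] holding=B

towers=[A; C/E; G; H/D/F] holding=B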